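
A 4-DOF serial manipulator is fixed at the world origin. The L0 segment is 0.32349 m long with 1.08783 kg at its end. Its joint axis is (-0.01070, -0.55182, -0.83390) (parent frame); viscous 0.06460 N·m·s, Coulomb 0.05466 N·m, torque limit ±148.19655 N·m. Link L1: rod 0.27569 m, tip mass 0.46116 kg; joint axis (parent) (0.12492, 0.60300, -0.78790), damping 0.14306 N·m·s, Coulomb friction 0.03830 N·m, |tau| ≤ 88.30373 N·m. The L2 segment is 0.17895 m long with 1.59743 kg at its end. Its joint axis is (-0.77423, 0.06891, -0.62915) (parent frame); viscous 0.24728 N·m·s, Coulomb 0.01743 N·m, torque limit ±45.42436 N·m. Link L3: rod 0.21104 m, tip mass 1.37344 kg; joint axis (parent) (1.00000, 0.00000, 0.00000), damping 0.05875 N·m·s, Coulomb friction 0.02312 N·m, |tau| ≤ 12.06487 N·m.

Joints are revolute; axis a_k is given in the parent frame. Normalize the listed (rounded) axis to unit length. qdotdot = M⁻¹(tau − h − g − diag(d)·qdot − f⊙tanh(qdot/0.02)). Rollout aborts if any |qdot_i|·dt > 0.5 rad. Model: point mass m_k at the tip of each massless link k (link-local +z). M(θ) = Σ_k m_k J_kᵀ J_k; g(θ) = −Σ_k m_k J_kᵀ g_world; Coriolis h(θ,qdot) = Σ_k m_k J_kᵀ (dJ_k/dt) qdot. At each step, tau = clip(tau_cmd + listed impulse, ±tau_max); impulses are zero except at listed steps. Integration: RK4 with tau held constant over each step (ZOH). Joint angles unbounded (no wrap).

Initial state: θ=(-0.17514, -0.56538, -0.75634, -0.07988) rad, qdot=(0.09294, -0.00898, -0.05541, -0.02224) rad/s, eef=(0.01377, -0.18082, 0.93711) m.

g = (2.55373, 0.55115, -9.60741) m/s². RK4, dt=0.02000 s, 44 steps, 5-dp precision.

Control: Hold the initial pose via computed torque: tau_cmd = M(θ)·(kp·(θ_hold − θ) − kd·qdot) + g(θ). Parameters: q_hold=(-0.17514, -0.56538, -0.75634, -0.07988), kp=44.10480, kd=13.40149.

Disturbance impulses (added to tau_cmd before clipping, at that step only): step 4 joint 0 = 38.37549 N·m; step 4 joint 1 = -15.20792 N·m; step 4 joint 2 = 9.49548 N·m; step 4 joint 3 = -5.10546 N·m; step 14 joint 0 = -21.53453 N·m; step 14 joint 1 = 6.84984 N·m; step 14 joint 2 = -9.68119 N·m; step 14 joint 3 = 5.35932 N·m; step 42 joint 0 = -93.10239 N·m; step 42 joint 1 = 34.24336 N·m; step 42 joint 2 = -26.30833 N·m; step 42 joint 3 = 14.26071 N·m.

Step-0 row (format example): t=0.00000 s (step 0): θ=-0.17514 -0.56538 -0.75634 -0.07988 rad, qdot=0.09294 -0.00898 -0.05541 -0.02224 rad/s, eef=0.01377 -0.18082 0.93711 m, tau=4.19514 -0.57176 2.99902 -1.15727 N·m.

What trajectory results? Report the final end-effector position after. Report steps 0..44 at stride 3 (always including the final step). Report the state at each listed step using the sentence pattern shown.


t=0.06000 s (step 3): θ=-0.17217 -0.56646 -0.75692 -0.07964 rad, qdot=0.02609 -0.00401 -0.00281 -0.00534 rad/s, eef=0.01173 -0.18096 0.93704 m, tau=4.81452 -0.79599 3.15266 -1.24165 N·m.
t=0.12000 s (step 6): θ=-0.16746 -0.61488 -0.75920 -0.07535 rad, qdot=0.17764 -1.09269 -0.06928 0.10268 rad/s, eef=-0.00115 -0.18356 0.93556 m, tau=-3.44553 2.52764 0.94775 -0.07249 N·m.
t=0.18000 s (step 9): θ=-0.15845 -0.64604 -0.76249 -0.07309 rad, qdot=0.09245 -0.14768 -0.01547 0.01210 rad/s, eef=-0.01296 -0.18542 0.93428 m, tau=0.99175 0.84419 2.02614 -0.65598 N·m.
t=0.24000 s (step 12): θ=-0.15634 -0.64653 -0.76217 -0.07323 rad, qdot=-0.02121 0.05990 0.02356 -0.00653 rad/s, eef=-0.01460 -0.18534 0.93429 m, tau=3.31046 -0.00899 2.67326 -0.99757 N·m.
t=0.30000 s (step 15): θ=-0.15686 -0.63487 -0.77416 -0.07394 rad, qdot=0.10215 0.63482 -1.18222 0.05665 rad/s, eef=-0.00860 -0.18623 0.93358 m, tau=10.49307 -2.38152 5.70562 -2.69106 N·m.
t=0.36000 s (step 18): θ=-0.16129 -0.61783 -0.80273 -0.06018 rad, qdot=-0.12997 0.12888 -0.11972 0.19585 rad/s, eef=0.00837 -0.18986 0.93047 m, tau=8.12787 -1.74071 4.57695 -2.08048 N·m.
t=0.42000 s (step 21): θ=-0.16838 -0.61231 -0.80429 -0.05527 rad, qdot=-0.09612 0.07616 0.02667 -0.01306 rad/s, eef=0.01571 -0.19015 0.93006 m, tau=6.81126 -1.35100 4.00544 -1.73786 N·m.
t=0.48000 s (step 24): θ=-0.17284 -0.60817 -0.80072 -0.05703 rad, qdot=-0.05444 0.06436 0.08042 -0.04149 rad/s, eef=0.01834 -0.18949 0.93055 m, tau=6.09466 -1.13204 3.71492 -1.57138 N·m.
t=0.54000 s (step 27): θ=-0.17528 -0.60460 -0.79557 -0.05984 rad, qdot=-0.02940 0.05378 0.08859 -0.04978 rad/s, eef=0.01887 -0.18860 0.93127 m, tau=5.71221 -1.01275 3.55878 -1.48058 N·m.
t=0.60000 s (step 30): θ=-0.17667 -0.60181 -0.79030 -0.06272 rad, qdot=-0.01884 0.03882 0.08663 -0.04524 rad/s, eef=0.01850 -0.18770 0.93201 m, tau=5.51704 -0.94972 3.47311 -1.43002 N·m.
t=0.66000 s (step 33): θ=-0.17764 -0.59982 -0.78529 -0.06518 rad, qdot=-0.01391 0.02834 0.08027 -0.03664 rad/s, eef=0.01781 -0.18687 0.93269 m, tau=5.42341 -0.91820 3.42485 -1.40134 N·m.
t=0.72000 s (step 36): θ=-0.17836 -0.59827 -0.78075 -0.06713 rad, qdot=-0.01090 0.02296 0.07154 -0.02870 rad/s, eef=0.01709 -0.18613 0.93329 m, tau=5.38259 -0.90412 3.39662 -1.38446 N·m.
t=0.78000 s (step 39): θ=-0.17894 -0.59696 -0.77676 -0.06868 rad, qdot=-0.00903 0.01978 0.06202 -0.02303 rad/s, eef=0.01644 -0.18549 0.93380 m, tau=5.36804 -0.89908 3.37918 -1.37380 N·m.
t=0.84000 s (step 42): θ=-0.17942 -0.59580 -0.77335 -0.06996 rad, qdot=-0.00781 0.01747 0.05291 -0.01911 rad/s, eef=0.01590 -0.18494 0.93423 m, tau=-87.73661 33.34488 -22.94069 12.06487 N·m.
t=0.88000 s (step 44): θ=-0.20313 -0.52476 -0.78161 -0.09615 rad, qdot=-0.77899 1.56608 0.03214 -0.47558 rad/s, eef=0.04507 -0.18113 0.93533 m.
final eef position (m): 0.04507 -0.18113 0.93533


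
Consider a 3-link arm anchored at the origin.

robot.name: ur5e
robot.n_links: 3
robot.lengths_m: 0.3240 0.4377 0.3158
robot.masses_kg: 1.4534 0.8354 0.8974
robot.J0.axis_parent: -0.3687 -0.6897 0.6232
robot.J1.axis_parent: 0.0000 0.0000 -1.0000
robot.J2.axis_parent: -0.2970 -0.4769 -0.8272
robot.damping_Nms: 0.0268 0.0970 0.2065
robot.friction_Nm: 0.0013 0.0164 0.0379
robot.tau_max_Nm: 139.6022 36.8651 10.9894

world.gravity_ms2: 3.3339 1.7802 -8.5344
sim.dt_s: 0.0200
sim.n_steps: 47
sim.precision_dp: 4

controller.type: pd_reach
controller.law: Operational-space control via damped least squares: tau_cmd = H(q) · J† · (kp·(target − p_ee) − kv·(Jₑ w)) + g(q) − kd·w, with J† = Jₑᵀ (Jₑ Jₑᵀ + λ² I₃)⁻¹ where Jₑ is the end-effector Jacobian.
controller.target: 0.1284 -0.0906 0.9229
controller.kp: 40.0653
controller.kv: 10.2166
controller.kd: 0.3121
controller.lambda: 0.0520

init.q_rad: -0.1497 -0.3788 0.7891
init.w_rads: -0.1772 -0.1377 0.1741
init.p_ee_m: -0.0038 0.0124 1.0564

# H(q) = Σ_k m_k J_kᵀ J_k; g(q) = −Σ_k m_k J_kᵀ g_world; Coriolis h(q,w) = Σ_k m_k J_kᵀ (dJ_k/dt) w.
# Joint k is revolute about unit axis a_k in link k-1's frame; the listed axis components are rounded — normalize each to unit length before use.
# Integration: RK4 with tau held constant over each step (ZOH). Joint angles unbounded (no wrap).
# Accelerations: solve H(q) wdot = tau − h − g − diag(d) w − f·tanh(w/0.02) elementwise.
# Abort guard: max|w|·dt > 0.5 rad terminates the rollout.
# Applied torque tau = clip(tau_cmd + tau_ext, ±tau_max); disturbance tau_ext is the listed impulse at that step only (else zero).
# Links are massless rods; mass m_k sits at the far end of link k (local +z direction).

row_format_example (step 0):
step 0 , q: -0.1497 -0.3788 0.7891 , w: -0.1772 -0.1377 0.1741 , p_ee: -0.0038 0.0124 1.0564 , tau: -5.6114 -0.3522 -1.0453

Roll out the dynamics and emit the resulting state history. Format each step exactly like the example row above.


step 1 , q: -0.1557 -0.3841 0.7971 , w: -0.4167 -0.3677 0.5994 , p_ee: -0.0006 0.0106 1.0560 , tau: -3.5801 -0.3090 -0.9854
step 2 , q: -0.1655 -0.3904 0.8090 , w: -0.5644 -0.2698 0.5899 , p_ee: 0.0050 0.0078 1.0554 , tau: -1.6245 -0.3804 -0.7875
step 3 , q: -0.1779 -0.3955 0.8209 , w: -0.6775 -0.2350 0.5978 , p_ee: 0.0125 0.0039 1.0547 , tau: 0.0410 -0.4225 -0.6264
step 4 , q: -0.1922 -0.3999 0.8328 , w: -0.7579 -0.2085 0.5919 , p_ee: 0.0215 -0.0006 1.0540 , tau: 1.4664 -0.4583 -0.4875
step 5 , q: -0.2079 -0.4039 0.8445 , w: -0.8117 -0.1894 0.5827 , p_ee: 0.0314 -0.0057 1.0531 , tau: 2.6747 -0.4890 -0.3720
step 6 , q: -0.2245 -0.4076 0.8560 , w: -0.8435 -0.1755 0.5724 , p_ee: 0.0420 -0.0113 1.0520 , tau: 3.6902 -0.5161 -0.2776
step 7 , q: -0.2415 -0.4110 0.8673 , w: -0.8575 -0.1659 0.5623 , p_ee: 0.0529 -0.0171 1.0508 , tau: 4.5357 -0.5403 -0.2020
step 8 , q: -0.2586 -0.4143 0.8784 , w: -0.8570 -0.1601 0.5530 , p_ee: 0.0639 -0.0231 1.0495 , tau: 5.2319 -0.5618 -0.1429
step 9 , q: -0.2756 -0.4174 0.8894 , w: -0.8450 -0.1576 0.5444 , p_ee: 0.0747 -0.0292 1.0480 , tau: 5.7983 -0.5810 -0.0978
step 10 , q: -0.2923 -0.4206 0.9002 , w: -0.8240 -0.1579 0.5368 , p_ee: 0.0852 -0.0352 1.0464 , tau: 6.2521 -0.5981 -0.0646
step 11 , q: -0.3085 -0.4238 0.9108 , w: -0.7962 -0.1607 0.5299 , p_ee: 0.0954 -0.0411 1.0447 , tau: 6.6094 -0.6133 -0.0416
step 12 , q: -0.3241 -0.4270 0.9213 , w: -0.7633 -0.1654 0.5237 , p_ee: 0.1050 -0.0468 1.0430 , tau: 6.8842 -0.6268 -0.0269
step 13 , q: -0.3390 -0.4304 0.9317 , w: -0.7270 -0.1716 0.5181 , p_ee: 0.1141 -0.0523 1.0411 , tau: 7.0893 -0.6387 -0.0191
step 14 , q: -0.3531 -0.4339 0.9420 , w: -0.6884 -0.1789 0.5130 , p_ee: 0.1227 -0.0576 1.0393 , tau: 7.2360 -0.6493 -0.0170
step 15 , q: -0.3665 -0.4376 0.9522 , w: -0.6486 -0.1869 0.5084 , p_ee: 0.1306 -0.0626 1.0374 , tau: 7.3340 -0.6587 -0.0195
step 16 , q: -0.3791 -0.4414 0.9623 , w: -0.6085 -0.1952 0.5041 , p_ee: 0.1380 -0.0673 1.0356 , tau: 7.3921 -0.6672 -0.0255
step 17 , q: -0.3908 -0.4454 0.9723 , w: -0.5686 -0.2038 0.5001 , p_ee: 0.1448 -0.0717 1.0337 , tau: 7.4177 -0.6747 -0.0345
step 18 , q: -0.4018 -0.4495 0.9822 , w: -0.5295 -0.2122 0.4964 , p_ee: 0.1510 -0.0757 1.0319 , tau: 7.4173 -0.6816 -0.0456
step 19 , q: -0.4120 -0.4538 0.9921 , w: -0.4917 -0.2203 0.4928 , p_ee: 0.1566 -0.0795 1.0302 , tau: 7.3964 -0.6877 -0.0583
step 20 , q: -0.4215 -0.4583 1.0019 , w: -0.4553 -0.2281 0.4893 , p_ee: 0.1617 -0.0830 1.0285 , tau: 7.3596 -0.6934 -0.0722
step 21 , q: -0.4302 -0.4630 1.0116 , w: -0.4206 -0.2355 0.4860 , p_ee: 0.1663 -0.0862 1.0269 , tau: 7.3109 -0.6986 -0.0868
step 22 , q: -0.4383 -0.4677 1.0213 , w: -0.3878 -0.2423 0.4828 , p_ee: 0.1705 -0.0891 1.0254 , tau: 7.2536 -0.7034 -0.1019
step 23 , q: -0.4458 -0.4726 1.0309 , w: -0.3569 -0.2486 0.4795 , p_ee: 0.1742 -0.0917 1.0239 , tau: 7.1903 -0.7079 -0.1173
step 24 , q: -0.4526 -0.4777 1.0404 , w: -0.3280 -0.2543 0.4764 , p_ee: 0.1775 -0.0941 1.0226 , tau: 7.1233 -0.7121 -0.1326
step 25 , q: -0.4589 -0.4828 1.0499 , w: -0.3011 -0.2594 0.4732 , p_ee: 0.1804 -0.0962 1.0212 , tau: 7.0544 -0.7160 -0.1478
step 26 , q: -0.4647 -0.4880 1.0593 , w: -0.2761 -0.2639 0.4700 , p_ee: 0.1829 -0.0981 1.0200 , tau: 6.9851 -0.7198 -0.1628
step 27 , q: -0.4700 -0.4934 1.0687 , w: -0.2529 -0.2679 0.4668 , p_ee: 0.1852 -0.0998 1.0188 , tau: 6.9164 -0.7233 -0.1774
step 28 , q: -0.4748 -0.4987 1.0780 , w: -0.2316 -0.2714 0.4636 , p_ee: 0.1871 -0.1013 1.0177 , tau: 6.8492 -0.7268 -0.1915
step 29 , q: -0.4792 -0.5042 1.0872 , w: -0.2120 -0.2744 0.4603 , p_ee: 0.1887 -0.1026 1.0167 , tau: 6.7842 -0.7300 -0.2053
step 30 , q: -0.4833 -0.5097 1.0964 , w: -0.1941 -0.2769 0.4570 , p_ee: 0.1902 -0.1038 1.0157 , tau: 6.7219 -0.7332 -0.2185
step 31 , q: -0.4870 -0.5153 1.1055 , w: -0.1777 -0.2790 0.4537 , p_ee: 0.1914 -0.1048 1.0147 , tau: 6.6626 -0.7362 -0.2312
step 32 , q: -0.4904 -0.5209 1.1145 , w: -0.1628 -0.2807 0.4504 , p_ee: 0.1923 -0.1057 1.0139 , tau: 6.6065 -0.7392 -0.2434
step 33 , q: -0.4935 -0.5265 1.1234 , w: -0.1492 -0.2820 0.4470 , p_ee: 0.1931 -0.1064 1.0130 , tau: 6.5538 -0.7421 -0.2550
step 34 , q: -0.4964 -0.5321 1.1323 , w: -0.1369 -0.2829 0.4436 , p_ee: 0.1938 -0.1070 1.0122 , tau: 6.5044 -0.7448 -0.2662
step 35 , q: -0.4990 -0.5378 1.1412 , w: -0.1257 -0.2836 0.4401 , p_ee: 0.1943 -0.1076 1.0115 , tau: 6.4585 -0.7475 -0.2769
step 36 , q: -0.5014 -0.5435 1.1499 , w: -0.1156 -0.2839 0.4367 , p_ee: 0.1946 -0.1080 1.0108 , tau: 6.4158 -0.7502 -0.2871
step 37 , q: -0.5037 -0.5492 1.1586 , w: -0.1065 -0.2840 0.4332 , p_ee: 0.1949 -0.1084 1.0101 , tau: 6.3763 -0.7527 -0.2968
step 38 , q: -0.5057 -0.5548 1.1672 , w: -0.0983 -0.2838 0.4297 , p_ee: 0.1950 -0.1087 1.0094 , tau: 6.3400 -0.7552 -0.3061
step 39 , q: -0.5076 -0.5605 1.1758 , w: -0.0909 -0.2834 0.4262 , p_ee: 0.1951 -0.1090 1.0088 , tau: 6.3065 -0.7577 -0.3150
step 40 , q: -0.5093 -0.5662 1.1842 , w: -0.0843 -0.2828 0.4227 , p_ee: 0.1950 -0.1091 1.0082 , tau: 6.2759 -0.7601 -0.3235
step 41 , q: -0.5110 -0.5718 1.1926 , w: -0.0784 -0.2820 0.4192 , p_ee: 0.1949 -0.1093 1.0076 , tau: 6.2479 -0.7624 -0.3317
step 42 , q: -0.5125 -0.5774 1.2010 , w: -0.0731 -0.2811 0.4156 , p_ee: 0.1948 -0.1094 1.0070 , tau: 6.2223 -0.7647 -0.3395
step 43 , q: -0.5139 -0.5830 1.2092 , w: -0.0683 -0.2800 0.4121 , p_ee: 0.1945 -0.1094 1.0065 , tau: 6.1990 -0.7669 -0.3469
step 44 , q: -0.5152 -0.5886 1.2174 , w: -0.0640 -0.2787 0.4086 , p_ee: 0.1942 -0.1095 1.0060 , tau: 6.1778 -0.7691 -0.3541
step 45 , q: -0.5165 -0.5942 1.2256 , w: -0.0602 -0.2773 0.4051 , p_ee: 0.1939 -0.1095 1.0055 , tau: 6.1586 -0.7713 -0.3610
step 46 , q: -0.5176 -0.5997 1.2336 , w: -0.0568 -0.2758 0.4015 , p_ee: 0.1935 -0.1094 1.0050 , tau: 6.1412 -0.7734 -0.3676
step 47 , q: -0.5187 -0.6052 1.2416 , w: -0.0538 -0.2742 0.3980 , p_ee: 0.1932 -0.1094 1.0045


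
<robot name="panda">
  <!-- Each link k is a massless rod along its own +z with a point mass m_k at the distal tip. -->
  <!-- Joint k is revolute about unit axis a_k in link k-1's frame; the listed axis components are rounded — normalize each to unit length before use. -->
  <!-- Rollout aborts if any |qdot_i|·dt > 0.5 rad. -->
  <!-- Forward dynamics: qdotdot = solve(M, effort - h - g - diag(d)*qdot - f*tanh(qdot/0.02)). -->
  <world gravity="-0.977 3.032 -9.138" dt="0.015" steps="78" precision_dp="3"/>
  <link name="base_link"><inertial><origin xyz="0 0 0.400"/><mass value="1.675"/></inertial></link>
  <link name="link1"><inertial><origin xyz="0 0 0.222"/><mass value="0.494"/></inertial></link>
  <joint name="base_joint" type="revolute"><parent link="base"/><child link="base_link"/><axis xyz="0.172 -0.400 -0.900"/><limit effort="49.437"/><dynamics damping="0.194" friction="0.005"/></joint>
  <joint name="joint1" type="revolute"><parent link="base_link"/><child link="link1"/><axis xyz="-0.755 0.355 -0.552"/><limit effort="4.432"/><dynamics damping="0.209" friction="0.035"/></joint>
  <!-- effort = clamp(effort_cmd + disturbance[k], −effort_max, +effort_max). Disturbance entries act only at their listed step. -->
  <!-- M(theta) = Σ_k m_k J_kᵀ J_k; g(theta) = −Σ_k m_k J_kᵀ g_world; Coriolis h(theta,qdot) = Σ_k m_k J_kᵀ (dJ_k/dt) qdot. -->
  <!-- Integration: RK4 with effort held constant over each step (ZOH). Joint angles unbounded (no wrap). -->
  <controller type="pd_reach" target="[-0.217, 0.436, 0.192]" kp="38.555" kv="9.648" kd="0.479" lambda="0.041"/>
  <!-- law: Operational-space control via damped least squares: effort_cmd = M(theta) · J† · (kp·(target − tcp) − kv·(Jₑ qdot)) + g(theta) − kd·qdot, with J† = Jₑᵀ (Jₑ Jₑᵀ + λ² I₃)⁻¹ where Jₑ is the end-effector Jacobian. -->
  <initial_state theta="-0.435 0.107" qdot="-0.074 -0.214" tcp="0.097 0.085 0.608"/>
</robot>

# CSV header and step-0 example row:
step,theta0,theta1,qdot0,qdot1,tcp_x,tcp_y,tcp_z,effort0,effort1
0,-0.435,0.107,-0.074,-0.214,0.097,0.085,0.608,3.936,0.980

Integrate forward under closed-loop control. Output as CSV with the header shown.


step,theta0,theta1,qdot0,qdot1,tcp_x,tcp_y,tcp_z,effort0,effort1
1,-0.429,0.121,0.870,1.932,0.096,0.087,0.608,3.376,-0.223
2,-0.413,0.152,1.268,2.171,0.094,0.089,0.607,3.294,-0.334
3,-0.391,0.185,1.609,2.226,0.092,0.091,0.607,3.313,-0.345
4,-0.364,0.218,1.954,2.271,0.088,0.092,0.606,3.382,-0.354
5,-0.332,0.253,2.317,2.323,0.085,0.092,0.606,3.481,-0.367
6,-0.295,0.288,2.706,2.379,0.080,0.091,0.606,3.591,-0.385
7,-0.251,0.324,3.123,2.436,0.075,0.090,0.606,3.682,-0.403
8,-0.201,0.361,3.564,2.484,0.070,0.087,0.605,3.707,-0.415
9,-0.144,0.399,4.015,2.510,0.063,0.083,0.605,3.602,-0.417
10,-0.081,0.436,4.447,2.493,0.056,0.079,0.605,3.299,-0.397
11,-0.011,0.473,4.821,2.414,0.048,0.073,0.605,2.763,-0.349
12,0.063,0.508,5.090,2.257,0.039,0.067,0.604,2.030,-0.271
13,0.140,0.540,5.225,2.029,0.029,0.060,0.604,1.219,-0.170
14,0.219,0.568,5.223,1.761,0.018,0.053,0.604,0.468,-0.066
15,0.296,0.592,5.111,1.491,0.006,0.047,0.603,-0.132,0.022
16,0.371,0.613,4.929,1.250,-0.006,0.040,0.602,-0.558,0.084
17,0.444,0.630,4.717,1.050,-0.018,0.035,0.601,-0.836,0.118
18,0.513,0.644,4.501,0.889,-0.030,0.030,0.600,-1.007,0.130
19,0.579,0.657,4.300,0.761,-0.042,0.026,0.599,-1.107,0.129
20,0.642,0.667,4.122,0.656,-0.054,0.022,0.597,-1.164,0.120
21,0.702,0.676,3.971,0.570,-0.066,0.019,0.596,-1.196,0.108
22,0.761,0.684,3.849,0.497,-0.078,0.017,0.594,-1.214,0.096
23,0.818,0.691,3.755,0.433,-0.089,0.016,0.592,-1.226,0.085
24,0.874,0.697,3.687,0.377,-0.100,0.015,0.590,-1.236,0.076
25,0.929,0.703,3.642,0.327,-0.112,0.014,0.587,-1.245,0.070
26,0.983,0.707,3.618,0.282,-0.123,0.015,0.585,-1.256,0.066
27,1.037,0.711,3.614,0.240,-0.134,0.015,0.582,-1.269,0.065
28,1.092,0.714,3.626,0.202,-0.145,0.016,0.579,-1.282,0.067
29,1.146,0.717,3.653,0.167,-0.157,0.018,0.576,-1.298,0.071
30,1.201,0.719,3.692,0.134,-0.168,0.021,0.572,-1.314,0.076
31,1.257,0.721,3.742,0.104,-0.179,0.024,0.569,-1.331,0.084
32,1.313,0.722,3.801,0.075,-0.190,0.028,0.565,-1.348,0.094
33,1.371,0.723,3.868,0.049,-0.202,0.032,0.561,-1.365,0.105
34,1.430,0.724,3.941,0.026,-0.213,0.037,0.556,-1.383,0.117
35,1.489,0.724,4.019,0.012,-0.224,0.043,0.551,-1.401,0.127
36,1.550,0.724,4.101,0.004,-0.235,0.050,0.546,-1.420,0.134
37,1.612,0.724,4.183,-0.003,-0.245,0.058,0.541,-1.440,0.143
38,1.676,0.724,4.262,-0.010,-0.255,0.066,0.535,-1.459,0.153
39,1.740,0.724,4.337,-0.016,-0.265,0.075,0.529,-1.476,0.165
40,1.806,0.724,4.407,-0.023,-0.274,0.085,0.523,-1.489,0.178
41,1.872,0.723,4.469,-0.032,-0.282,0.096,0.517,-1.499,0.194
42,1.940,0.723,4.522,-0.041,-0.290,0.108,0.510,-1.504,0.211
43,2.008,0.722,4.566,-0.049,-0.297,0.120,0.503,-1.505,0.228
44,2.077,0.722,4.599,-0.056,-0.303,0.133,0.497,-1.500,0.246
45,2.146,0.721,4.621,-0.062,-0.308,0.146,0.490,-1.489,0.263
46,2.215,0.720,4.631,-0.064,-0.312,0.160,0.483,-1.473,0.280
47,2.285,0.719,4.628,-0.064,-0.315,0.174,0.476,-1.451,0.294
48,2.354,0.718,4.612,-0.061,-0.317,0.188,0.470,-1.423,0.308
49,2.423,0.717,4.582,-0.056,-0.318,0.202,0.463,-1.388,0.319
50,2.492,0.716,4.539,-0.048,-0.317,0.217,0.457,-1.345,0.328
51,2.559,0.716,4.482,-0.037,-0.316,0.231,0.451,-1.296,0.335
52,2.626,0.715,4.411,-0.026,-0.314,0.245,0.445,-1.239,0.341
53,2.691,0.715,4.327,-0.017,-0.310,0.258,0.440,-1.174,0.347
54,2.756,0.715,4.230,-0.012,-0.306,0.271,0.435,-1.102,0.354
55,2.818,0.715,4.124,-0.002,-0.302,0.284,0.430,-1.024,0.357
56,2.880,0.715,4.010,0.010,-0.296,0.296,0.426,-0.939,0.357
57,2.939,0.715,3.888,0.021,-0.290,0.307,0.422,-0.849,0.357
58,2.996,0.716,3.761,0.040,-0.284,0.317,0.419,-0.754,0.351
59,3.052,0.717,3.632,0.066,-0.277,0.327,0.416,-0.655,0.339
60,3.105,0.718,3.501,0.097,-0.270,0.336,0.413,-0.553,0.323
61,3.157,0.720,3.368,0.131,-0.263,0.345,0.410,-0.448,0.304
62,3.206,0.722,3.235,0.165,-0.255,0.353,0.408,-0.342,0.284
63,3.254,0.725,3.102,0.200,-0.248,0.360,0.406,-0.235,0.262
64,3.299,0.728,2.972,0.235,-0.241,0.366,0.404,-0.129,0.239
65,3.343,0.732,2.844,0.270,-0.234,0.372,0.403,-0.024,0.214
66,3.385,0.736,2.719,0.305,-0.227,0.377,0.401,0.079,0.190
67,3.425,0.741,2.598,0.339,-0.221,0.382,0.400,0.179,0.164
68,3.463,0.746,2.481,0.372,-0.214,0.386,0.399,0.275,0.139
69,3.499,0.752,2.368,0.403,-0.208,0.390,0.398,0.366,0.114
70,3.534,0.758,2.258,0.434,-0.202,0.393,0.397,0.453,0.089
71,3.567,0.765,2.153,0.462,-0.197,0.396,0.396,0.535,0.064
72,3.599,0.772,2.051,0.489,-0.191,0.399,0.395,0.612,0.040
73,3.629,0.779,1.953,0.514,-0.186,0.401,0.395,0.684,0.017
74,3.657,0.787,1.858,0.537,-0.182,0.403,0.394,0.751,-0.006
75,3.684,0.796,1.767,0.559,-0.177,0.405,0.393,0.813,-0.029
76,3.710,0.804,1.678,0.578,-0.173,0.406,0.393,0.871,-0.051
77,3.735,0.813,1.592,0.596,-0.169,0.408,0.392,0.925,-0.072
78,3.758,0.822,1.509,0.612,-0.165,0.409,0.391,,


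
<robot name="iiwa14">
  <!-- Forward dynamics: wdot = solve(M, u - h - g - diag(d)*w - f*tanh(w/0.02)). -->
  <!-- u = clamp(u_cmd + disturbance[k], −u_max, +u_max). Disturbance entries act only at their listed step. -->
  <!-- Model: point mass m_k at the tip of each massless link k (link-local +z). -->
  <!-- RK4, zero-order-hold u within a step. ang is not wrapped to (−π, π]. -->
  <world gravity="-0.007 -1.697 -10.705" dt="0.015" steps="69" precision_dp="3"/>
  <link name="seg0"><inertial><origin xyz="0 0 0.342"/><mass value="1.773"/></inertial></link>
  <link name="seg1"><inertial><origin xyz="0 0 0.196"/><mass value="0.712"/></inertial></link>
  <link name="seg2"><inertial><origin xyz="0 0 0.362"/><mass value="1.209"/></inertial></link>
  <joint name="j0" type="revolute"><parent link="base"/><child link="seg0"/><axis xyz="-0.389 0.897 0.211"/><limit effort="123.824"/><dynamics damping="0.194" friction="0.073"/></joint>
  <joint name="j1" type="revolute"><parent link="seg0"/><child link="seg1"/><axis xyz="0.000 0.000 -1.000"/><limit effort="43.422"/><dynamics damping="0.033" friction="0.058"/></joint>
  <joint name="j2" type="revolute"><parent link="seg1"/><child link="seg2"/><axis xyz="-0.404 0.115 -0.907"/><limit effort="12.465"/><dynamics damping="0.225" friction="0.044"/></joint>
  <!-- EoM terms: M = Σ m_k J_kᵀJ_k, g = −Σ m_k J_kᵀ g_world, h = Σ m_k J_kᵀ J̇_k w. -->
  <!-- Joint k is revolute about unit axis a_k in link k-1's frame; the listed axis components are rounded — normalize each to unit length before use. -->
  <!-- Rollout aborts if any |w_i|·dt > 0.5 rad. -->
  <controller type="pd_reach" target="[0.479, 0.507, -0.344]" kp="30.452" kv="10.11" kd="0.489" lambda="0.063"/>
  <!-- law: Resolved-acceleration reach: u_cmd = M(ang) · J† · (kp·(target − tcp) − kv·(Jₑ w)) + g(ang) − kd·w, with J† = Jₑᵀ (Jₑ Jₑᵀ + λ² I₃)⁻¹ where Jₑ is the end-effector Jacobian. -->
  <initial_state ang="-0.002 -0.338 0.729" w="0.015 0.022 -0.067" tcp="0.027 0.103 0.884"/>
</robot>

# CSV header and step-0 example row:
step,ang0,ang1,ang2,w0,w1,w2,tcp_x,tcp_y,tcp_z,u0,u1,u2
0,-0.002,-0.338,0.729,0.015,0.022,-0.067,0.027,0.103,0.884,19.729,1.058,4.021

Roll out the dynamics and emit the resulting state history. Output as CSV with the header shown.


step,ang0,ang1,ang2,w0,w1,w2,tcp_x,tcp_y,tcp_z,u0,u1,u2
1,-0.002,-0.336,0.746,-0.005,0.195,2.162,0.029,0.104,0.883,15.377,0.785,2.355
2,-0.001,-0.335,0.782,0.128,-0.119,2.717,0.033,0.109,0.881,12.169,0.817,1.759
3,0.002,-0.337,0.825,0.229,-0.037,2.969,0.039,0.115,0.879,9.396,0.650,1.386
4,0.006,-0.337,0.870,0.319,-0.032,3.092,0.046,0.121,0.877,7.213,0.547,1.123
5,0.011,-0.337,0.917,0.389,-0.024,3.171,0.055,0.128,0.874,5.528,0.458,0.911
6,0.017,-0.337,0.965,0.446,-0.011,3.214,0.065,0.134,0.871,4.287,0.377,0.739
7,0.024,-0.337,1.014,0.497,-0.005,3.218,0.075,0.141,0.867,3.427,0.305,0.604
8,0.032,-0.337,1.062,0.546,-0.003,3.183,0.087,0.148,0.863,2.867,0.237,0.499
9,0.041,-0.337,1.109,0.597,-0.005,3.113,0.098,0.155,0.859,2.520,0.168,0.417
10,0.050,-0.338,1.155,0.652,-0.014,3.016,0.111,0.162,0.855,2.302,0.099,0.350
11,0.060,-0.338,1.199,0.711,-0.025,2.898,0.123,0.168,0.850,2.148,0.029,0.292
12,0.071,-0.338,1.241,0.774,-0.044,2.768,0.136,0.175,0.845,2.005,-0.039,0.236
13,0.083,-0.339,1.282,0.840,-0.070,2.635,0.150,0.181,0.840,1.841,-0.104,0.181
14,0.097,-0.341,1.320,0.909,-0.099,2.501,0.164,0.188,0.834,1.635,-0.164,0.123
15,0.111,-0.342,1.357,0.980,-0.130,2.368,0.178,0.195,0.828,1.380,-0.222,0.064
16,0.126,-0.344,1.391,1.051,-0.159,2.240,0.193,0.202,0.822,1.071,-0.278,0.003
17,0.142,-0.347,1.424,1.122,-0.186,2.116,0.208,0.209,0.815,0.712,-0.332,-0.060
18,0.160,-0.350,1.455,1.191,-0.209,1.999,0.223,0.217,0.808,0.305,-0.384,-0.125
19,0.178,-0.353,1.484,1.260,-0.227,1.887,0.238,0.224,0.800,-0.146,-0.435,-0.191
20,0.197,-0.357,1.511,1.326,-0.242,1.781,0.254,0.232,0.792,-0.635,-0.485,-0.257
21,0.218,-0.361,1.537,1.390,-0.252,1.680,0.270,0.241,0.783,-1.159,-0.535,-0.324
22,0.239,-0.364,1.562,1.452,-0.257,1.585,0.286,0.249,0.773,-1.713,-0.585,-0.391
23,0.261,-0.368,1.585,1.511,-0.259,1.495,0.302,0.258,0.763,-2.295,-0.635,-0.458
24,0.284,-0.372,1.607,1.568,-0.256,1.409,0.319,0.267,0.752,-2.901,-0.685,-0.524
25,0.308,-0.376,1.627,1.622,-0.250,1.328,0.335,0.276,0.741,-3.528,-0.736,-0.591
26,0.333,-0.380,1.647,1.672,-0.240,1.252,0.351,0.285,0.729,-4.174,-0.788,-0.657
27,0.358,-0.383,1.665,1.720,-0.228,1.180,0.368,0.295,0.716,-4.836,-0.840,-0.724
28,0.385,-0.386,1.682,1.764,-0.212,1.111,0.384,0.304,0.702,-5.513,-0.892,-0.789
29,0.411,-0.390,1.698,1.806,-0.195,1.046,0.400,0.314,0.688,-6.201,-0.946,-0.855
30,0.439,-0.392,1.714,1.844,-0.175,0.985,0.416,0.324,0.673,-6.899,-1.000,-0.919
31,0.467,-0.395,1.728,1.878,-0.154,0.927,0.432,0.334,0.658,-7.604,-1.054,-0.984
32,0.495,-0.397,1.741,1.910,-0.131,0.872,0.447,0.344,0.641,-8.316,-1.109,-1.047
33,0.524,-0.399,1.754,1.937,-0.107,0.820,0.463,0.354,0.624,-9.030,-1.164,-1.110
34,0.553,-0.400,1.766,1.962,-0.082,0.771,0.477,0.363,0.606,-9.745,-1.219,-1.172
35,0.583,-0.401,1.777,1.983,-0.057,0.725,0.492,0.373,0.588,-10.459,-1.273,-1.233
36,0.612,-0.402,1.788,2.000,-0.033,0.682,0.506,0.383,0.569,-11.170,-1.327,-1.294
37,0.643,-0.402,1.798,2.014,-0.013,0.649,0.519,0.393,0.550,-11.877,-1.376,-1.356
38,0.673,-0.402,1.808,2.024,-0.001,0.623,0.532,0.402,0.529,-12.578,-1.417,-1.418
39,0.703,-0.402,1.817,2.031,0.009,0.596,0.544,0.411,0.509,-13.265,-1.455,-1.475
40,0.734,-0.402,1.826,2.034,0.017,0.569,0.556,0.421,0.488,-13.940,-1.489,-1.530
41,0.764,-0.402,1.834,2.035,0.024,0.544,0.567,0.429,0.466,-14.599,-1.522,-1.581
42,0.795,-0.402,1.842,2.032,0.036,0.513,0.577,0.438,0.444,-15.240,-1.556,-1.628
43,0.825,-0.401,1.850,2.026,0.048,0.485,0.587,0.447,0.422,-15.861,-1.590,-1.672
44,0.855,-0.400,1.857,2.017,0.063,0.457,0.596,0.455,0.400,-16.462,-1.625,-1.714
45,0.886,-0.399,1.864,2.004,0.077,0.433,0.604,0.463,0.377,-17.040,-1.660,-1.755
46,0.916,-0.398,1.870,1.989,0.092,0.409,0.611,0.471,0.354,-17.594,-1.694,-1.793
47,0.945,-0.396,1.876,1.970,0.107,0.388,0.618,0.478,0.332,-18.122,-1.726,-1.829
48,0.975,-0.395,1.882,1.948,0.121,0.369,0.624,0.485,0.309,-18.624,-1.757,-1.863
49,1.004,-0.393,1.887,1.924,0.134,0.351,0.630,0.491,0.286,-19.097,-1.786,-1.894
50,1.032,-0.391,1.892,1.896,0.146,0.334,0.634,0.498,0.264,-19.541,-1.812,-1.922
51,1.060,-0.389,1.897,1.867,0.157,0.319,0.638,0.504,0.241,-19.956,-1.837,-1.948
52,1.088,-0.386,1.902,1.835,0.166,0.305,0.642,0.509,0.219,-20.342,-1.858,-1.972
53,1.116,-0.384,1.907,1.802,0.174,0.293,0.644,0.515,0.197,-20.696,-1.878,-1.992
54,1.142,-0.381,1.911,1.766,0.181,0.281,0.646,0.519,0.175,-21.021,-1.895,-2.010
55,1.168,-0.378,1.915,1.729,0.187,0.270,0.648,0.524,0.154,-21.316,-1.909,-2.024
56,1.194,-0.375,1.919,1.690,0.191,0.260,0.649,0.528,0.133,-21.581,-1.921,-2.037
57,1.219,-0.373,1.923,1.650,0.194,0.250,0.649,0.532,0.112,-21.817,-1.931,-2.046
58,1.244,-0.370,1.927,1.608,0.196,0.241,0.649,0.536,0.092,-22.025,-1.939,-2.054
59,1.267,-0.367,1.930,1.566,0.197,0.233,0.649,0.539,0.073,-22.206,-1.945,-2.058
60,1.291,-0.364,1.934,1.523,0.197,0.225,0.648,0.542,0.053,-22.360,-1.949,-2.061
61,1.313,-0.361,1.937,1.479,0.196,0.218,0.647,0.545,0.035,-22.489,-1.951,-2.062
62,1.335,-0.358,1.941,1.435,0.194,0.212,0.645,0.547,0.017,-22.593,-1.952,-2.060
63,1.356,-0.355,1.944,1.390,0.192,0.205,0.643,0.550,-0.001,-22.675,-1.951,-2.057
64,1.377,-0.352,1.947,1.346,0.189,0.199,0.641,0.552,-0.018,-22.735,-1.949,-2.052
65,1.396,-0.349,1.950,1.301,0.185,0.193,0.639,0.553,-0.034,-22.775,-1.946,-2.045
66,1.416,-0.347,1.953,1.256,0.181,0.188,0.636,0.555,-0.050,-22.797,-1.942,-2.037
67,1.434,-0.344,1.955,1.212,0.177,0.183,0.634,0.556,-0.065,-22.800,-1.937,-2.028
68,1.452,-0.341,1.958,1.168,0.172,0.178,0.631,0.558,-0.079,-22.789,-1.932,-2.018
69,1.469,-0.339,1.961,1.125,0.167,0.173,0.628,0.559,-0.094,,,


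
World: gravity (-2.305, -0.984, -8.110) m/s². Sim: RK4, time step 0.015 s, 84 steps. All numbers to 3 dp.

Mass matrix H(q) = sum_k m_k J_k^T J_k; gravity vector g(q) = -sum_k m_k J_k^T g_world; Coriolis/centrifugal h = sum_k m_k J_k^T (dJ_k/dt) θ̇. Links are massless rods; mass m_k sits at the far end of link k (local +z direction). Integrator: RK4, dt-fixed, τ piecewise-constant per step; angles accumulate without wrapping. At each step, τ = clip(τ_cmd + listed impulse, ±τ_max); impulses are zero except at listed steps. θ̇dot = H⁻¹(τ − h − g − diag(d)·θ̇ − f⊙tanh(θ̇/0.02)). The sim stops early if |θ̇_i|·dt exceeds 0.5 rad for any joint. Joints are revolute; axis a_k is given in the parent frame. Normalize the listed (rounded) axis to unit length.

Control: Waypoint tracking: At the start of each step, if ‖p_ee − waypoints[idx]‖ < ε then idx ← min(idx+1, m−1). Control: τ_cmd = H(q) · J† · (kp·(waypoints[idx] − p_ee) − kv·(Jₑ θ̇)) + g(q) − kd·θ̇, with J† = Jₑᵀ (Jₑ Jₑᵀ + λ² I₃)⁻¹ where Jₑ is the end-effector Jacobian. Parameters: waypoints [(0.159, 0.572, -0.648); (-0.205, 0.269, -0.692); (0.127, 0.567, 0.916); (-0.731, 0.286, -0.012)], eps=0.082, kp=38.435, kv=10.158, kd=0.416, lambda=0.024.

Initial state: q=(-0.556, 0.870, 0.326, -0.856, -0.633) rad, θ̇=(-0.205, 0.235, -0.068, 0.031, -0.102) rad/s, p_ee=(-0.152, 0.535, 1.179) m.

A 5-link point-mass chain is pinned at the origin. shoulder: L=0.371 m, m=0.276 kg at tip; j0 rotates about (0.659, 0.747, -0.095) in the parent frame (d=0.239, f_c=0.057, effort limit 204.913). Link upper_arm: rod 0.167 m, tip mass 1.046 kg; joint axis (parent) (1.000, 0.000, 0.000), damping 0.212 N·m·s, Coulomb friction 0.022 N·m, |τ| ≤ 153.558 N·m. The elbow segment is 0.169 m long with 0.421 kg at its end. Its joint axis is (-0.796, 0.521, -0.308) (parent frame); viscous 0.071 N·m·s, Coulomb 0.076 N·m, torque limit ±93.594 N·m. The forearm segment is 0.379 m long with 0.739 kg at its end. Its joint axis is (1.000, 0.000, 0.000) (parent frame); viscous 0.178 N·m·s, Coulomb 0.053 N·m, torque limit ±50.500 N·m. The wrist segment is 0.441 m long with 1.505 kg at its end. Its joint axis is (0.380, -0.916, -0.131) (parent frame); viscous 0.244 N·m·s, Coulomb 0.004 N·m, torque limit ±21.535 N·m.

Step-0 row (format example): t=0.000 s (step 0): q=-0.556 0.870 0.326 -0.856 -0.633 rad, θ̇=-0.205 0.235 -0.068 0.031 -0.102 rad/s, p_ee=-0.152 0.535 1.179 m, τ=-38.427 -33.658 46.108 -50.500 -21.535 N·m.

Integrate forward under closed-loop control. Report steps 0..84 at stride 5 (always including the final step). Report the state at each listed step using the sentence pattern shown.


t=0.075 s (step 5): q=-0.650 1.185 0.410 -1.111 -0.784 rad, θ̇=-1.545 5.074 0.277 -5.471 -4.833 rad/s, p_ee=-0.147 0.546 1.038 m, τ=-2.484 -13.720 20.786 -17.167 -12.130 N·m.
t=0.150 s (step 10): q=-0.774 1.537 0.464 -1.523 -1.164 rad, θ̇=-1.707 4.092 1.735 -5.023 -4.585 rad/s, p_ee=-0.102 0.556 0.735 m, τ=9.014 -4.647 2.294 1.744 -0.197 N·m.
t=0.225 s (step 15): q=-0.880 1.751 0.710 -1.830 -1.388 rad, θ̇=-0.924 1.221 4.778 -3.026 -0.830 rad/s, p_ee=-0.050 0.560 0.405 m, τ=18.769 2.396 -11.322 11.895 2.329 N·m.
t=0.300 s (step 20): q=-0.903 1.662 1.107 -1.946 -1.243 rad, θ̇=0.151 -3.619 5.280 0.332 4.353 rad/s, p_ee=-0.017 0.547 0.106 m, τ=19.751 4.925 -18.547 16.837 -1.751 N·m.
t=0.375 s (step 25): q=-0.929 1.344 1.469 -1.796 -0.874 rad, θ̇=-1.069 -3.723 4.158 2.670 4.932 rad/s, p_ee=0.000 0.516 -0.123 m, τ=14.737 7.583 -18.706 16.048 -1.875 N·m.
t=0.450 s (step 30): q=-1.055 1.155 1.717 -1.630 -0.540 rad, θ̇=-2.198 -1.458 2.419 1.638 3.852 rad/s, p_ee=0.029 0.493 -0.273 m, τ=14.109 6.315 -14.916 13.731 -0.784 N·m.
t=0.525 s (step 35): q=-1.246 1.094 1.829 -1.551 -0.304 rad, θ̇=-2.824 -0.360 0.565 0.520 2.442 rad/s, p_ee=0.059 0.482 -0.372 m, τ=13.349 3.836 -10.575 11.666 -0.793 N·m.
t=0.600 s (step 40): q=-1.465 1.081 1.816 -1.535 -0.165 rad, θ̇=-2.913 -0.084 -0.759 0.009 1.349 rad/s, p_ee=0.085 0.483 -0.441 m, τ=14.372 1.433 -6.238 9.294 -1.817 N·m.
t=0.675 s (step 45): q=-1.671 1.074 1.738 -1.535 -0.090 rad, θ̇=-2.541 -0.118 -1.237 0.037 0.698 rad/s, p_ee=0.108 0.494 -0.497 m, τ=15.380 -0.615 -2.222 6.447 -3.129 N·m.
t=0.750 s (step 50): q=-1.841 1.064 1.646 -1.525 -0.054 rad, θ̇=-1.979 -0.155 -1.138 0.224 0.309 rad/s, p_ee=0.127 0.511 -0.542 m, τ=15.405 -2.166 0.977 3.837 -4.176 N·m.
t=0.825 s (step 55): q=-1.969 1.053 1.573 -1.503 -0.039 rad, θ̇=-1.428 -0.135 -0.822 0.343 0.107 rad/s, p_ee=0.140 0.527 -0.577 m, τ=14.693 -3.244 3.217 1.918 -4.830 N·m.
t=0.900 s (step 60): q=-2.018 1.076 1.530 -1.527 -0.027 rad, θ̇=0.178 0.861 -0.250 -1.113 0.323 rad/s, p_ee=0.127 0.524 -0.606 m, τ=20.611 0.989 3.232 -3.570 -2.769 N·m.
t=0.975 s (step 65): q=-1.973 1.154 1.527 -1.638 0.013 rad, θ̇=0.880 1.094 0.112 -1.680 0.705 rad/s, p_ee=0.072 0.486 -0.631 m, τ=12.957 -2.610 2.703 0.028 -4.145 N·m.
t=1.050 s (step 70): q=-1.905 1.232 1.544 -1.761 0.071 rad, θ̇=0.861 0.968 0.314 -1.525 0.809 rad/s, p_ee=0.005 0.438 -0.646 m, τ=9.686 -3.561 1.335 2.045 -4.487 N·m.
t=1.125 s (step 75): q=-1.850 1.298 1.569 -1.862 0.129 rad, θ̇=0.588 0.793 0.344 -1.181 0.719 rad/s, p_ee=-0.056 0.393 -0.656 m, τ=9.058 -3.294 0.045 3.011 -4.261 N·m.
t=1.200 s (step 80): q=-1.817 1.351 1.591 -1.939 0.178 rad, θ̇=0.303 0.626 0.253 -0.861 0.578 rad/s, p_ee=-0.104 0.356 -0.662 m, τ=9.509 -2.706 -0.735 3.152 -3.821 N·m.
t=1.260 s (step 84): q=-1.804 1.385 1.604 -1.984 0.209 rad, θ̇=0.130 0.505 0.160 -0.649 0.473 rad/s, p_ee=-0.133 0.332 -0.666 m.


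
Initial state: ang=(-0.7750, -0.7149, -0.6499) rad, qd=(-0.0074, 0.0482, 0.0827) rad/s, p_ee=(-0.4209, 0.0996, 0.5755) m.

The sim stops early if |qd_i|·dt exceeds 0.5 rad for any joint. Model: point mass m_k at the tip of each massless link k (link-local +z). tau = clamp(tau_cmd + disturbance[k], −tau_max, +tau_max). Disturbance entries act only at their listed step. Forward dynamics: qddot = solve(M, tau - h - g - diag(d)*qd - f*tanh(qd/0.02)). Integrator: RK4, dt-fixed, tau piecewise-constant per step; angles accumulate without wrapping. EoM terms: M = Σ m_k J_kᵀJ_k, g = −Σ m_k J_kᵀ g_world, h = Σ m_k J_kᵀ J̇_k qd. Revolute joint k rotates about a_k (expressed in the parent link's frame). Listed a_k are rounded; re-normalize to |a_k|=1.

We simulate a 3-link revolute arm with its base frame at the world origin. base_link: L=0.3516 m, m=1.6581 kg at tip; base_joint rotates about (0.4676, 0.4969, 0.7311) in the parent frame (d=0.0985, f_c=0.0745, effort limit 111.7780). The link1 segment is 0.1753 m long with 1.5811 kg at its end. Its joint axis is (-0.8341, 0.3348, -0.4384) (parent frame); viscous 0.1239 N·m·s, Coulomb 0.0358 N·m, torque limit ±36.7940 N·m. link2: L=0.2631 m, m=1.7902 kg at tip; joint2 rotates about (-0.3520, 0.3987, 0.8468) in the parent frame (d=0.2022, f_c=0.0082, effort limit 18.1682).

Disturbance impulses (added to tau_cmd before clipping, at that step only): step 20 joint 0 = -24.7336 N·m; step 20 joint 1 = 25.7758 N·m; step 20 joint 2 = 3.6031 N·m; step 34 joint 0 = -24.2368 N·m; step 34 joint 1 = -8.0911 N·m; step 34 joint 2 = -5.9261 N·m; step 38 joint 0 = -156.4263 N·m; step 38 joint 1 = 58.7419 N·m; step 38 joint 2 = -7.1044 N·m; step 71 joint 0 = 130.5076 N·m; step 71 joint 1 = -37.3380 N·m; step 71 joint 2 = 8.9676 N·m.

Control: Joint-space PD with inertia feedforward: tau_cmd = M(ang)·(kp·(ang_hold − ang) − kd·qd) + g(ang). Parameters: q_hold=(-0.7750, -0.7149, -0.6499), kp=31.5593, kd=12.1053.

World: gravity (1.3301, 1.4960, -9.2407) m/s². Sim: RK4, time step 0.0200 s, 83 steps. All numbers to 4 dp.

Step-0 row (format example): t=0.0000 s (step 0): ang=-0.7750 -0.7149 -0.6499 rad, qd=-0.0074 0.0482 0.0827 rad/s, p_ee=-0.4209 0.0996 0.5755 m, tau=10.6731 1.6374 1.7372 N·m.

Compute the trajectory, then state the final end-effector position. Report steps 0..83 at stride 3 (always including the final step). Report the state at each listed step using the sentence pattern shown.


t=0.0600 s (step 3): ang=-0.7752 -0.7128 -0.6478 rad, qd=-0.0015 0.0192 0.0140 rad/s, p_ee=-0.4207 0.1004 0.5761 m, tau=10.5709 1.7814 1.7690 N·m.
t=0.1200 s (step 6): ang=-0.7752 -0.7122 -0.6473 rad, qd=-0.0008 0.0026 0.0018 rad/s, p_ee=-0.4206 0.1007 0.5762 m, tau=10.5170 1.8493 1.7813 N·m.
t=0.1800 s (step 9): ang=-0.7753 -0.7123 -0.6474 rad, qd=0.0001 -0.0026 -0.0026 rad/s, p_ee=-0.4206 0.1007 0.5762 m, tau=10.4891 1.8772 1.7856 N·m.
t=0.2400 s (step 12): ang=-0.7752 -0.7125 -0.6476 rad, qd=0.0005 -0.0041 -0.0036 rad/s, p_ee=-0.4206 0.1006 0.5762 m, tau=10.4751 1.8895 1.7873 N·m.
t=0.3000 s (step 15): ang=-0.7752 -0.7127 -0.6478 rad, qd=0.0007 -0.0042 -0.0036 rad/s, p_ee=-0.4207 0.1005 0.5761 m, tau=10.4680 1.8956 1.7881 N·m.
t=0.3600 s (step 18): ang=-0.7752 -0.7130 -0.6480 rad, qd=0.0006 -0.0040 -0.0033 rad/s, p_ee=-0.4207 0.1004 0.5761 m, tau=10.4642 1.8992 1.7887 N·m.
t=0.4200 s (step 21): ang=-0.7752 -0.6983 -0.6479 rad, qd=-0.0118 1.4770 0.0436 rad/s, p_ee=-0.4195 0.1058 0.5785 m, tau=16.6576 -4.5486 0.8875 N·m.
t=0.4800 s (step 24): ang=-0.7764 -0.6409 -0.6438 rad, qd=-0.0183 0.5460 0.0537 rad/s, p_ee=-0.4140 0.1276 0.5877 m, tau=13.8173 -1.6447 1.2994 N·m.
t=0.5400 s (step 27): ang=-0.7772 -0.6228 -0.6419 rad, qd=-0.0072 0.1057 0.0144 rad/s, p_ee=-0.4120 0.1347 0.5905 m, tau=12.2496 -0.0524 1.5215 N·m.
t=0.6000 s (step 30): ang=-0.7773 -0.6230 -0.6420 rad, qd=0.0031 -0.0844 -0.0190 rad/s, p_ee=-0.4121 0.1347 0.5904 m, tau=11.4092 0.7972 1.6385 N·m.
t=0.6600 s (step 33): ang=-0.7770 -0.6307 -0.6433 rad, qd=0.0064 -0.1598 -0.0222 rad/s, p_ee=-0.4130 0.1317 0.5892 m, tau=10.9664 1.2515 1.6996 N·m.
t=0.7200 s (step 36): ang=-0.7964 -0.6718 -0.6495 rad, qd=-0.5294 -1.0055 -0.1879 rad/s, p_ee=-0.4215 0.1278 0.5769 m, tau=15.7000 3.1511 2.9461 N·m.
t=0.7800 s (step 39): ang=-0.8441 -0.7254 -0.6220 rad, qd=-2.8909 -1.5434 3.2034 rad/s, p_ee=-0.4334 0.1358 0.5587 m, tau=44.8336 -6.0132 4.1685 N·m.
t=0.8400 s (step 42): ang=-0.9489 -0.7706 -0.5490 rad, qd=-0.9017 -0.2642 0.1617 rad/s, p_ee=-0.4488 0.1805 0.5300 m, tau=29.3485 -2.5308 2.9599 N·m.
t=0.9000 s (step 45): ang=-0.9759 -0.7765 -0.5522 rad, qd=-0.1014 0.0012 -0.1268 rad/s, p_ee=-0.4530 0.1938 0.5203 m, tau=20.7205 -0.4916 2.3763 N·m.
t=0.9600 s (step 48): ang=-0.9710 -0.7754 -0.5563 rad, qd=0.2206 0.0269 -0.0138 rad/s, p_ee=-0.4525 0.1913 0.5215 m, tau=16.0441 0.6841 2.0587 N·m.
t=1.0200 s (step 51): ang=-0.9534 -0.7732 -0.5565 rad, qd=0.3481 0.0434 0.0001 rad/s, p_ee=-0.4502 0.1820 0.5273 m, tau=13.5065 1.3311 1.8937 N·m.
t=1.0800 s (step 54): ang=-0.9314 -0.7704 -0.5564 rad, qd=0.3750 0.0479 0.0014 rad/s, p_ee=-0.4469 0.1703 0.5344 m, tau=12.1245 1.6807 1.8071 N·m.
t=1.1400 s (step 57): ang=-0.9094 -0.7676 -0.5563 rad, qd=0.3541 0.0460 0.0009 rad/s, p_ee=-0.4434 0.1587 0.5414 m, tau=11.3764 1.8656 1.7621 N·m.
t=1.2000 s (step 60): ang=-0.8893 -0.7650 -0.5563 rad, qd=0.3139 0.0416 -0.0002 rad/s, p_ee=-0.4400 0.1481 0.5477 m, tau=10.9753 1.9602 1.7393 N·m.
t=1.2600 s (step 63): ang=-0.8718 -0.7627 -0.5563 rad, qd=0.2685 0.0366 -0.0015 rad/s, p_ee=-0.4369 0.1388 0.5530 m, tau=10.7633 2.0057 1.7283 N·m.
t=1.3200 s (step 66): ang=-0.8571 -0.7606 -0.5564 rad, qd=0.2248 0.0319 -0.0029 rad/s, p_ee=-0.4341 0.1310 0.5575 m, tau=10.6540 2.0248 1.7235 N·m.
t=1.3800 s (step 69): ang=-0.8448 -0.7589 -0.5566 rad, qd=0.1858 0.0278 -0.0043 rad/s, p_ee=-0.4317 0.1246 0.5611 m, tau=10.5998 2.0300 1.7217 N·m.
t=1.4400 s (step 72): ang=-0.8358 -0.8019 -0.4357 rad, qd=0.1259 -4.5383 12.0087 rad/s, p_ee=-0.4245 0.1066 0.5707 m, tau=-14.8559 11.3695 0.0422 N·m.
t=1.5000 s (step 75): ang=-0.7897 -0.8983 -0.2223 rad, qd=0.7626 -0.2390 0.0601 rad/s, p_ee=-0.4044 0.0553 0.5894 m, tau=-3.2782 6.9955 1.5120 N·m.
t=1.5600 s (step 78): ang=-0.7590 -0.9016 -0.2331 rad, qd=0.2874 0.0330 -0.2206 rad/s, p_ee=-0.3972 0.0360 0.5944 m, tau=2.8362 4.8115 1.4515 N·m.
t=1.6200 s (step 81): ang=-0.7504 -0.8977 -0.2451 rad, qd=0.0301 0.0938 -0.1909 rad/s, p_ee=-0.3955 0.0317 0.5957 m, tau=6.2499 3.6215 1.4260 N·m.
t=1.6600 s (step 83): ang=-0.7509 -0.8932 -0.2533 rad, qd=-0.0484 0.1344 -0.2282 rad/s, p_ee=-0.3961 0.0332 0.5955 m.
final p_ee position (m): -0.3961 0.0332 0.5955


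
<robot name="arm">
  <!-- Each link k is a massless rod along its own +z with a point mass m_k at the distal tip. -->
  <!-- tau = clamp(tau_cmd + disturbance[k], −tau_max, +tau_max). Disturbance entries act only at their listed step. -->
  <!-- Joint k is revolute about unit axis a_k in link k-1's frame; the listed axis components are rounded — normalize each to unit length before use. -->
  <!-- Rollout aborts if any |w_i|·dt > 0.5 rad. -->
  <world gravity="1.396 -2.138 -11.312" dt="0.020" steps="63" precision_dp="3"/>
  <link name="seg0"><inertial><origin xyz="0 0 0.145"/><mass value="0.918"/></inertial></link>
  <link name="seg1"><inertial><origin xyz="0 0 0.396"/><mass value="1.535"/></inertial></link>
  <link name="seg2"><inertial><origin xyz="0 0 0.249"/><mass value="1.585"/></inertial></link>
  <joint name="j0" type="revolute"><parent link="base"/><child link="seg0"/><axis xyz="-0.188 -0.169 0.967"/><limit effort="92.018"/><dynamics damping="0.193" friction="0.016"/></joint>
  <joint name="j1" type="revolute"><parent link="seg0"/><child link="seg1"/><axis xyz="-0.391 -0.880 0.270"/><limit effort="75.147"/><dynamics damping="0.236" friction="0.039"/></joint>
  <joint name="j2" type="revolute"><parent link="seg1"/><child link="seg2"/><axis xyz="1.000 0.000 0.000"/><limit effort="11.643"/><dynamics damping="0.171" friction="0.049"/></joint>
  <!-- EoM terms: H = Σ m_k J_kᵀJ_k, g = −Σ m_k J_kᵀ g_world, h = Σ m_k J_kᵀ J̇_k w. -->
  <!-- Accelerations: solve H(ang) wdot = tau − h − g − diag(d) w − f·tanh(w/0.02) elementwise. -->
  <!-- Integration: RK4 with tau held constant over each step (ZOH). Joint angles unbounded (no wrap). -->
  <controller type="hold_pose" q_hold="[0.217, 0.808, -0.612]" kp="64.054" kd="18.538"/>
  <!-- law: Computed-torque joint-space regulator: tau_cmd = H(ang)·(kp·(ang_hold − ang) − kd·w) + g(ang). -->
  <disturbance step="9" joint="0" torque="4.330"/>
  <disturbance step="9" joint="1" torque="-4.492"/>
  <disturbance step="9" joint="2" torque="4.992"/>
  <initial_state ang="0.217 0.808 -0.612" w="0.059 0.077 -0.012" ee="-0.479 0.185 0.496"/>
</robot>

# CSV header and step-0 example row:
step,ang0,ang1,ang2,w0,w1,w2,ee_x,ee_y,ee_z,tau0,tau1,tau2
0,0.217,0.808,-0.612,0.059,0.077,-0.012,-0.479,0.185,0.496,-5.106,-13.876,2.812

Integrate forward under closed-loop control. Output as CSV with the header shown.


step,ang0,ang1,ang2,w0,w1,w2,ee_x,ee_y,ee_z,tau0,tau1,tau2
1,0.218,0.809,-0.612,0.034,0.049,-0.002,-0.480,0.185,0.496,-4.798,-13.380,2.790
2,0.218,0.810,-0.612,0.021,0.028,-0.001,-0.481,0.185,0.495,-4.584,-13.033,2.778
3,0.219,0.810,-0.612,0.011,0.014,-0.001,-0.481,0.184,0.495,-4.436,-12.793,2.770
4,0.219,0.811,-0.612,0.005,0.005,-0.000,-0.481,0.184,0.495,-4.335,-12.630,2.765
5,0.219,0.811,-0.612,0.001,-0.000,0.000,-0.481,0.184,0.495,-4.266,-12.521,2.762
6,0.219,0.811,-0.612,-0.002,-0.003,0.000,-0.481,0.184,0.495,-4.220,-12.448,2.760
7,0.219,0.811,-0.612,-0.004,-0.005,0.001,-0.481,0.184,0.495,-4.188,-12.399,2.760
8,0.219,0.810,-0.612,-0.005,-0.006,0.001,-0.481,0.184,0.495,-4.167,-12.366,2.759
9,0.219,0.810,-0.612,-0.006,-0.007,0.001,-0.481,0.185,0.495,0.177,-16.835,7.751
10,0.219,0.810,-0.602,0.016,-0.022,0.961,-0.481,0.183,0.497,-5.800,-10.606,0.864
11,0.219,0.809,-0.588,0.038,-0.037,0.516,-0.482,0.180,0.500,-5.256,-11.145,1.480
12,0.220,0.809,-0.580,0.039,-0.037,0.246,-0.482,0.179,0.501,-4.876,-11.520,1.895
13,0.221,0.808,-0.577,0.031,-0.031,0.084,-0.482,0.178,0.502,-4.612,-11.781,2.177
14,0.221,0.808,-0.576,0.017,-0.021,-0.004,-0.482,0.178,0.503,-4.430,-11.960,2.363
15,0.221,0.807,-0.576,-0.007,-0.004,-0.023,-0.482,0.178,0.503,-4.312,-12.079,2.466
16,0.221,0.807,-0.577,-0.021,0.006,-0.035,-0.482,0.178,0.503,-4.237,-12.152,2.531
17,0.221,0.807,-0.578,-0.028,0.011,-0.042,-0.482,0.178,0.502,-4.190,-12.198,2.574
18,0.220,0.808,-0.579,-0.031,0.013,-0.047,-0.482,0.179,0.502,-4.159,-12.227,2.604
19,0.220,0.808,-0.580,-0.032,0.014,-0.049,-0.481,0.179,0.502,-4.140,-12.247,2.624
20,0.219,0.808,-0.581,-0.031,0.014,-0.049,-0.481,0.179,0.502,-4.128,-12.260,2.637
21,0.218,0.809,-0.582,-0.030,0.014,-0.047,-0.481,0.180,0.501,-4.120,-12.269,2.646
22,0.218,0.809,-0.582,-0.029,0.014,-0.046,-0.481,0.180,0.501,-4.117,-12.275,2.653
23,0.217,0.809,-0.583,-0.027,0.013,-0.043,-0.481,0.180,0.501,-4.115,-12.279,2.657
24,0.217,0.809,-0.584,-0.026,0.012,-0.041,-0.481,0.181,0.501,-4.114,-12.283,2.661
25,0.216,0.810,-0.585,-0.024,0.012,-0.038,-0.481,0.181,0.501,-4.115,-12.285,2.663
26,0.216,0.810,-0.586,-0.022,0.011,-0.036,-0.481,0.181,0.500,-4.116,-12.287,2.665
27,0.215,0.810,-0.586,-0.021,0.010,-0.033,-0.481,0.182,0.500,-4.117,-12.289,2.666
28,0.215,0.810,-0.587,-0.019,0.009,-0.031,-0.481,0.182,0.500,-4.118,-12.290,2.667
29,0.214,0.810,-0.588,-0.017,0.009,-0.029,-0.481,0.182,0.500,-4.120,-12.292,2.669
30,0.214,0.811,-0.588,-0.016,0.008,-0.027,-0.481,0.182,0.500,-4.121,-12.293,2.670
31,0.214,0.811,-0.589,-0.015,0.007,-0.026,-0.481,0.182,0.500,-4.122,-12.294,2.671
32,0.214,0.811,-0.589,-0.013,0.007,-0.024,-0.481,0.183,0.500,-4.123,-12.295,2.672
33,0.213,0.811,-0.590,-0.012,0.006,-0.023,-0.481,0.183,0.499,-4.124,-12.297,2.673
34,0.213,0.811,-0.590,-0.011,0.006,-0.022,-0.481,0.183,0.499,-4.125,-12.298,2.675
35,0.213,0.811,-0.591,-0.010,0.005,-0.021,-0.481,0.183,0.499,-4.126,-12.299,2.676
36,0.213,0.811,-0.591,-0.009,0.005,-0.020,-0.480,0.183,0.499,-4.126,-12.300,2.677
37,0.212,0.811,-0.591,-0.008,0.004,-0.019,-0.480,0.183,0.499,-4.127,-12.301,2.678
38,0.212,0.811,-0.592,-0.008,0.004,-0.018,-0.480,0.183,0.499,-4.127,-12.301,2.679
39,0.212,0.812,-0.592,-0.007,0.003,-0.018,-0.480,0.184,0.499,-4.128,-12.302,2.681
40,0.212,0.812,-0.592,-0.006,0.003,-0.017,-0.480,0.184,0.499,-4.128,-12.303,2.682
41,0.212,0.812,-0.593,-0.005,0.003,-0.016,-0.480,0.184,0.499,-4.128,-12.304,2.683
42,0.212,0.812,-0.593,-0.005,0.002,-0.016,-0.480,0.184,0.499,-4.128,-12.304,2.684
43,0.212,0.812,-0.593,-0.004,0.002,-0.015,-0.480,0.184,0.499,-4.129,-12.305,2.685
44,0.212,0.812,-0.594,-0.004,0.002,-0.015,-0.480,0.184,0.499,-4.129,-12.306,2.686
45,0.212,0.812,-0.594,-0.003,0.002,-0.014,-0.480,0.184,0.498,-4.129,-12.306,2.687
46,0.211,0.812,-0.594,-0.003,0.001,-0.014,-0.480,0.184,0.498,-4.129,-12.306,2.688
47,0.211,0.812,-0.595,-0.002,0.001,-0.014,-0.480,0.184,0.498,-4.129,-12.307,2.689
48,0.211,0.812,-0.595,-0.002,0.001,-0.013,-0.480,0.184,0.498,-4.129,-12.307,2.690
49,0.211,0.812,-0.595,-0.002,0.001,-0.013,-0.480,0.184,0.498,-4.129,-12.308,2.691
50,0.211,0.812,-0.595,-0.001,0.000,-0.013,-0.480,0.184,0.498,-4.130,-12.308,2.692
51,0.211,0.812,-0.596,-0.001,0.000,-0.012,-0.480,0.184,0.498,-4.130,-12.308,2.693
52,0.211,0.812,-0.596,-0.001,0.000,-0.012,-0.480,0.184,0.498,-4.130,-12.308,2.694
53,0.211,0.812,-0.596,-0.000,-0.000,-0.012,-0.480,0.185,0.498,-4.130,-12.308,2.695
54,0.211,0.812,-0.596,-0.000,-0.000,-0.011,-0.480,0.185,0.498,-4.130,-12.309,2.696
55,0.211,0.812,-0.597,0.000,-0.000,-0.011,-0.480,0.185,0.498,-4.130,-12.309,2.697
56,0.211,0.812,-0.597,0.000,-0.000,-0.011,-0.480,0.185,0.498,-4.130,-12.309,2.698
57,0.211,0.812,-0.597,0.000,-0.001,-0.011,-0.480,0.185,0.498,-4.130,-12.309,2.699
58,0.211,0.812,-0.597,0.001,-0.001,-0.010,-0.480,0.185,0.498,-4.130,-12.309,2.699
59,0.211,0.812,-0.597,0.001,-0.001,-0.010,-0.480,0.185,0.498,-4.130,-12.309,2.700
60,0.211,0.812,-0.598,0.001,-0.001,-0.010,-0.480,0.185,0.498,-4.130,-12.309,2.701
61,0.211,0.812,-0.598,0.001,-0.001,-0.010,-0.480,0.185,0.498,-4.130,-12.309,2.702
62,0.211,0.812,-0.598,0.001,-0.001,-0.010,-0.480,0.185,0.498,-4.130,-12.309,2.702
63,0.211,0.812,-0.598,0.001,-0.001,-0.009,-0.480,0.185,0.498,,,
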